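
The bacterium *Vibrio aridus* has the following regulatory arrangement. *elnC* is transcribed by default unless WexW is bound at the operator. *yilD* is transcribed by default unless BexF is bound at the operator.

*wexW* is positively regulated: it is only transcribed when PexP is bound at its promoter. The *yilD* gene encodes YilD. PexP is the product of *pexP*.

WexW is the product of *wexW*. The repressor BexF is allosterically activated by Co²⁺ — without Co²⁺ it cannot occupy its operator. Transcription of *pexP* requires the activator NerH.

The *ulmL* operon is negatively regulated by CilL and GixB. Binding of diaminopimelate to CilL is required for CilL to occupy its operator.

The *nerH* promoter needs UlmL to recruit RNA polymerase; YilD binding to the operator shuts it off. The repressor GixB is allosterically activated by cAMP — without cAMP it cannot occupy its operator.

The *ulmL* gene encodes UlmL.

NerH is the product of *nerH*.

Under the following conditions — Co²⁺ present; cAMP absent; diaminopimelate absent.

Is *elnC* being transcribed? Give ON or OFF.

Diaminopimelate is absent, so CilL is inactive.
cAMP is absent, so GixB is inactive.
With no repressor bound, *ulmL* is transcribed.
So UlmL is produced and active.
Co²⁺ is present, so BexF is active.
With repressor BexF bound, *yilD* is not transcribed.
So YilD is not produced.
No repressor is bound and UlmL is active, so *nerH* is transcribed.
So NerH is produced and active.
No repressor is bound and NerH is active, so *pexP* is transcribed.
So PexP is produced and active.
No repressor is bound and PexP is active, so *wexW* is transcribed.
So WexW is produced and active.
With repressor WexW bound, *elnC* is not transcribed.

OFF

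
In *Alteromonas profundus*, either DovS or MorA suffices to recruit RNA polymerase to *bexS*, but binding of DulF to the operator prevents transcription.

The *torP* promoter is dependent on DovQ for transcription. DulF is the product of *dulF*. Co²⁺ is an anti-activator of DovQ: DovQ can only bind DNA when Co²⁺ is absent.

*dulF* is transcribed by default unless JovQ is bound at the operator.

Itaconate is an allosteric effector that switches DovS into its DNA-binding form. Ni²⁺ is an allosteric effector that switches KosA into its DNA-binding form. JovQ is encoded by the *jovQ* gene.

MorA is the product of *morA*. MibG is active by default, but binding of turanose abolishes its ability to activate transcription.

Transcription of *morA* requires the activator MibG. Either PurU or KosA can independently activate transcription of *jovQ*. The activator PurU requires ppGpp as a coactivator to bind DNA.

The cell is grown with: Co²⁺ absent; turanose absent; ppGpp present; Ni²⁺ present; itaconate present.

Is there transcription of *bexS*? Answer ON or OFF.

ON

Itaconate is present, so DovS is active.
Turanose is absent, so MibG is active.
No repressor is bound and MibG is active, so *morA* is transcribed.
So MorA is produced and active.
ppGpp is present, so PurU is active.
Ni²⁺ is present, so KosA is active.
Activator PurU is present, so *jovQ* is transcribed.
So JovQ is produced and active.
With repressor JovQ bound, *dulF* is not transcribed.
So DulF is not produced.
Activator DovS is present, so *bexS* is transcribed.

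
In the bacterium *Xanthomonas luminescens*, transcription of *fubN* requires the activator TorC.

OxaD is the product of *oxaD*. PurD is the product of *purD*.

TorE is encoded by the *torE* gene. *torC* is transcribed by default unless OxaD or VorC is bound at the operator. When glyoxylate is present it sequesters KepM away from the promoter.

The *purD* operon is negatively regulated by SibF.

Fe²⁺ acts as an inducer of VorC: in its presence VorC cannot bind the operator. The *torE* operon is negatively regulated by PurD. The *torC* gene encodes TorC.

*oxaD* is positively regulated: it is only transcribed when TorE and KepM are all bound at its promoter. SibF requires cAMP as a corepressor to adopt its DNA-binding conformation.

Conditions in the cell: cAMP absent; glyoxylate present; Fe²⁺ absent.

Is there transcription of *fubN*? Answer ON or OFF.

cAMP is absent, so SibF is inactive.
With no repressor bound, *purD* is transcribed.
So PurD is produced and active.
With repressor PurD bound, *torE* is not transcribed.
So TorE is not produced.
Glyoxylate is present, so KepM is inactive.
Required activator TorE is absent, so *oxaD* is not transcribed.
So OxaD is not produced.
Fe²⁺ is absent, so VorC is active.
With repressor VorC bound, *torC* is not transcribed.
So TorC is not produced.
Required activator TorC is absent, so *fubN* is not transcribed.

OFF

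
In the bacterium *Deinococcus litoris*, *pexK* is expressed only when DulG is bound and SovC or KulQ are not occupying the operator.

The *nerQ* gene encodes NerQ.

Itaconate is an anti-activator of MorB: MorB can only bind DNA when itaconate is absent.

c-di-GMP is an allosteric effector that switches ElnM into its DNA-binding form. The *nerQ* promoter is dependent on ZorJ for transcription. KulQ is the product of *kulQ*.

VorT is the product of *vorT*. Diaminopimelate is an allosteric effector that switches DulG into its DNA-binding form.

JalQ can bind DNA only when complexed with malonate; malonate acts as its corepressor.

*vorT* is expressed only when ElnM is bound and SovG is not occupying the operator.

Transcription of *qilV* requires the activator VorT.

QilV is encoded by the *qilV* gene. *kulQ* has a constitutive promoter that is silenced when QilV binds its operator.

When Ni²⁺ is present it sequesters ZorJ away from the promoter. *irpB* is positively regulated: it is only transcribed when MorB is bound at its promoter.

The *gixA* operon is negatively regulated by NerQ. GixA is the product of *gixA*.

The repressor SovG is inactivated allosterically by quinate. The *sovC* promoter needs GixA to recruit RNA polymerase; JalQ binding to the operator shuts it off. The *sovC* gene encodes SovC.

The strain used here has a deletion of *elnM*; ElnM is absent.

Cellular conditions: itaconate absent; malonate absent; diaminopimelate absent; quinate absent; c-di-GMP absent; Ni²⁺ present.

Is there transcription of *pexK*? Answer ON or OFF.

OFF

Ni²⁺ is present, so ZorJ is inactive.
Required activator ZorJ is absent, so *nerQ* is not transcribed.
So NerQ is not produced.
With no repressor bound, *gixA* is transcribed.
So GixA is produced and active.
Malonate is absent, so JalQ is inactive.
No repressor is bound and GixA is active, so *sovC* is transcribed.
So SovC is produced and active.
Diaminopimelate is absent, so DulG is inactive.
Quinate is absent, so SovG is active.
ElnM is non-functional in this strain, so it has no effect.
With repressor SovG bound, *vorT* is not transcribed.
So VorT is not produced.
Required activator VorT is absent, so *qilV* is not transcribed.
So QilV is not produced.
With no repressor bound, *kulQ* is transcribed.
So KulQ is produced and active.
With repressor SovC bound, *pexK* is not transcribed.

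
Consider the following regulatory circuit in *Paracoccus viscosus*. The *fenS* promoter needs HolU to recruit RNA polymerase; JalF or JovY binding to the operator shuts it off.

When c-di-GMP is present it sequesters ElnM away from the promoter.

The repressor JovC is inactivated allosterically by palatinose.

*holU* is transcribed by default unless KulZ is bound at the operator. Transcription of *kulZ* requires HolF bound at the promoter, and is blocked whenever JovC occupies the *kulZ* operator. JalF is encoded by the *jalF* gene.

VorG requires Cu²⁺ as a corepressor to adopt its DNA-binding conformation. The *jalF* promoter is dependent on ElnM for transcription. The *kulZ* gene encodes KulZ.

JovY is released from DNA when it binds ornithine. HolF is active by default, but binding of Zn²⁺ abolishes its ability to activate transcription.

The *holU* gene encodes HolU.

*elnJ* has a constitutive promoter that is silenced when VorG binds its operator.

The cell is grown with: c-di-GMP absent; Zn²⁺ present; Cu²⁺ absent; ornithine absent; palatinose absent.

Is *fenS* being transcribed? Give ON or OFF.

OFF

c-di-GMP is absent, so ElnM is active.
No repressor is bound and ElnM is active, so *jalF* is transcribed.
So JalF is produced and active.
Zn²⁺ is present, so HolF is inactive.
Palatinose is absent, so JovC is active.
With repressor JovC bound, *kulZ* is not transcribed.
So KulZ is not produced.
With no repressor bound, *holU* is transcribed.
So HolU is produced and active.
Ornithine is absent, so JovY is active.
With repressor JalF bound, *fenS* is not transcribed.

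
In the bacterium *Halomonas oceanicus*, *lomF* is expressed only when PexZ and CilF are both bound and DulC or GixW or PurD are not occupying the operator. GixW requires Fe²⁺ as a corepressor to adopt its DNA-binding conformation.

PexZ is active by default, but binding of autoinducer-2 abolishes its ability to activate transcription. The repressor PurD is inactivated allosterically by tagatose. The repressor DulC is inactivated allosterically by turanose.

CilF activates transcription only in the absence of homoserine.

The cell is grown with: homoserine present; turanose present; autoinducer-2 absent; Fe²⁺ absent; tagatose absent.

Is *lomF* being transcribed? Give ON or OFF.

OFF

Turanose is present, so DulC is inactive.
Fe²⁺ is absent, so GixW is inactive.
Autoinducer-2 is absent, so PexZ is active.
Homoserine is present, so CilF is inactive.
Tagatose is absent, so PurD is active.
With repressor PurD bound, *lomF* is not transcribed.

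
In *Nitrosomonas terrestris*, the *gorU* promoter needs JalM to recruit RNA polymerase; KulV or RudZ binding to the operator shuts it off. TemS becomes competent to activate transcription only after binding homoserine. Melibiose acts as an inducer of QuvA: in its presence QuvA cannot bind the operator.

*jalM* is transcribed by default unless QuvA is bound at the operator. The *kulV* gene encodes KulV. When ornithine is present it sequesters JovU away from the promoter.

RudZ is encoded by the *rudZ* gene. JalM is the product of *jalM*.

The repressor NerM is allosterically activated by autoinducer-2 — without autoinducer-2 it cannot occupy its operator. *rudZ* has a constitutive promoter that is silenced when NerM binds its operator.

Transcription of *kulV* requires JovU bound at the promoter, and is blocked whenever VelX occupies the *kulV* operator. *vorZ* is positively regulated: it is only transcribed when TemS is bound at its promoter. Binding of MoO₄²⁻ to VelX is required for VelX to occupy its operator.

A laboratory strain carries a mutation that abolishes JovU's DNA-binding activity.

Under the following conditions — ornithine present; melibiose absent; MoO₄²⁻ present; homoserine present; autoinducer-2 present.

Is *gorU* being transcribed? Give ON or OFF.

MoO₄²⁻ is present, so VelX is active.
JovU is non-functional in this strain, so it has no effect.
With repressor VelX bound, *kulV* is not transcribed.
So KulV is not produced.
Melibiose is absent, so QuvA is active.
With repressor QuvA bound, *jalM* is not transcribed.
So JalM is not produced.
Autoinducer-2 is present, so NerM is active.
With repressor NerM bound, *rudZ* is not transcribed.
So RudZ is not produced.
Required activator JalM is absent, so *gorU* is not transcribed.

OFF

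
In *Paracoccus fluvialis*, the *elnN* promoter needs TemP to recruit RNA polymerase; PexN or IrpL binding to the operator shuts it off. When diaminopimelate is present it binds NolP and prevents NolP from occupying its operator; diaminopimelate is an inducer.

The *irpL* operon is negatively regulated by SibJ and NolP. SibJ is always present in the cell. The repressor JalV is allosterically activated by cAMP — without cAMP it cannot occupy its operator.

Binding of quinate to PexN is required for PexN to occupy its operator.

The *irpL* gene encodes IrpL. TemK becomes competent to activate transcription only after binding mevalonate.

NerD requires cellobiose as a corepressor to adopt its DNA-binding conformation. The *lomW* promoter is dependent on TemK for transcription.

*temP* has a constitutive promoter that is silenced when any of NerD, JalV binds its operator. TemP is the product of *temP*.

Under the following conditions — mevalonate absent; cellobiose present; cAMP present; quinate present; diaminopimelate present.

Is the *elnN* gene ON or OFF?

Cellobiose is present, so NerD is active.
cAMP is present, so JalV is active.
With repressor NerD bound, *temP* is not transcribed.
So TemP is not produced.
Quinate is present, so PexN is active.
SibJ is produced constitutively and is active.
Diaminopimelate is present, so NolP is inactive.
With repressor SibJ bound, *irpL* is not transcribed.
So IrpL is not produced.
With repressor PexN bound, *elnN* is not transcribed.

OFF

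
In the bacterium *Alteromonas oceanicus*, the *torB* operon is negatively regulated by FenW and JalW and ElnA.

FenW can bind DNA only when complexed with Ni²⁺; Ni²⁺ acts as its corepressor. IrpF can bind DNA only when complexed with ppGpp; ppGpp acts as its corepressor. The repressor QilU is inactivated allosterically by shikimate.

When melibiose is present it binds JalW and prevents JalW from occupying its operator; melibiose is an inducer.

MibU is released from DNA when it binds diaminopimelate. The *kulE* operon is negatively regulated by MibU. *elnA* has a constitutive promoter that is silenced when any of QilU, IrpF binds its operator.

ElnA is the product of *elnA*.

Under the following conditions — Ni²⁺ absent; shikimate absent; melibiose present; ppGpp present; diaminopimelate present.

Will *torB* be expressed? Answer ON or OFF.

Ni²⁺ is absent, so FenW is inactive.
Melibiose is present, so JalW is inactive.
Shikimate is absent, so QilU is active.
ppGpp is present, so IrpF is active.
With repressor QilU bound, *elnA* is not transcribed.
So ElnA is not produced.
With no repressor bound, *torB* is transcribed.

ON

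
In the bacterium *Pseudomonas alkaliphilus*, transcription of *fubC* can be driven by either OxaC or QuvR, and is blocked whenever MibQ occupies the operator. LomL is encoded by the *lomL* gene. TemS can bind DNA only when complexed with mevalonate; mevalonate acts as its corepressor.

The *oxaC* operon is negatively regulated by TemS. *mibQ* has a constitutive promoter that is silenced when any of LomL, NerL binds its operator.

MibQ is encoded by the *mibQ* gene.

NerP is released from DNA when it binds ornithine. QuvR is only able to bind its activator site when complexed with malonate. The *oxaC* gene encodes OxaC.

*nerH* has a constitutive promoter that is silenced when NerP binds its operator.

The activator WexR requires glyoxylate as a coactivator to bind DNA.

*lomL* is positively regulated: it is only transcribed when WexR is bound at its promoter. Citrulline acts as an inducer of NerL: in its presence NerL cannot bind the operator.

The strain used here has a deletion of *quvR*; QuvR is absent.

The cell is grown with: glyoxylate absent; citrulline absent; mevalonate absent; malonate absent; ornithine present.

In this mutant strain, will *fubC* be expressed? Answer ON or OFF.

Mevalonate is absent, so TemS is inactive.
With no repressor bound, *oxaC* is transcribed.
So OxaC is produced and active.
Glyoxylate is absent, so WexR is inactive.
Required activator WexR is absent, so *lomL* is not transcribed.
So LomL is not produced.
Citrulline is absent, so NerL is active.
With repressor NerL bound, *mibQ* is not transcribed.
So MibQ is not produced.
QuvR is non-functional in this strain, so it has no effect.
Activator OxaC is present, so *fubC* is transcribed.

ON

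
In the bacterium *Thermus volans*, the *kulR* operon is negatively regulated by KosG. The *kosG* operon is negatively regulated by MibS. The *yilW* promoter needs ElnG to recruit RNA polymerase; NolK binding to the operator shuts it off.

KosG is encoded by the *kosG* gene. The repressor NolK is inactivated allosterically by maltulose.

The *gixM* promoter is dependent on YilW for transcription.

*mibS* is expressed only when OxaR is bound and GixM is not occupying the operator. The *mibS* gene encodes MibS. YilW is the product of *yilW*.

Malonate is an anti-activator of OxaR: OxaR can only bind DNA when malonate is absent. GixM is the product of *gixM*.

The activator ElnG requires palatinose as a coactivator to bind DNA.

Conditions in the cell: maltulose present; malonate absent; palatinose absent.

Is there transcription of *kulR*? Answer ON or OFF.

Maltulose is present, so NolK is inactive.
Palatinose is absent, so ElnG is inactive.
Required activator ElnG is absent, so *yilW* is not transcribed.
So YilW is not produced.
Required activator YilW is absent, so *gixM* is not transcribed.
So GixM is not produced.
Malonate is absent, so OxaR is active.
No repressor is bound and OxaR is active, so *mibS* is transcribed.
So MibS is produced and active.
With repressor MibS bound, *kosG* is not transcribed.
So KosG is not produced.
With no repressor bound, *kulR* is transcribed.

ON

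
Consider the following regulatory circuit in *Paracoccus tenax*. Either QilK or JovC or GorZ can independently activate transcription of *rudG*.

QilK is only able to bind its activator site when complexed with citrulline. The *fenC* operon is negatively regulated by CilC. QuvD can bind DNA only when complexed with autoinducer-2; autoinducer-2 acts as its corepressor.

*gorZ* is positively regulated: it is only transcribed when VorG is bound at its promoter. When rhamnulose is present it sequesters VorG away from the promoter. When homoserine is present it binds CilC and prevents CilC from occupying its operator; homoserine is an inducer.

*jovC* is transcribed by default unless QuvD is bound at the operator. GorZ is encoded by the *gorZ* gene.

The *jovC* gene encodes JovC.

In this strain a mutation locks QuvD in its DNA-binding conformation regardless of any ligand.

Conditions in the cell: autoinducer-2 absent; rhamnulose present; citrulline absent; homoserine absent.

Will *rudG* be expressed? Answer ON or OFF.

OFF

Citrulline is absent, so QilK is inactive.
QuvD is constitutively active in this strain.
With repressor QuvD bound, *jovC* is not transcribed.
So JovC is not produced.
Rhamnulose is present, so VorG is inactive.
Required activator VorG is absent, so *gorZ* is not transcribed.
So GorZ is not produced.
No activator is available at the *rudG* promoter, so *rudG* is not transcribed.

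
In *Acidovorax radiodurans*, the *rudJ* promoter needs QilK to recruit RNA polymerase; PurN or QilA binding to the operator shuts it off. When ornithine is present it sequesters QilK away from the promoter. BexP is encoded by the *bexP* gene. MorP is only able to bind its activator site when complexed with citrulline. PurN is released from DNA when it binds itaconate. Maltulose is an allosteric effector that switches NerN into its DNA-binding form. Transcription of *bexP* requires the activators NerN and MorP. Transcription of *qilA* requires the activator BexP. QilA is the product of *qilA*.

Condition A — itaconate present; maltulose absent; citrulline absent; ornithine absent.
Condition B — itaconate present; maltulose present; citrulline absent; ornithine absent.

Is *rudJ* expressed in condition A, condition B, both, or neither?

Condition A:
Itaconate is present, so PurN is inactive.
Maltulose is absent, so NerN is inactive.
Citrulline is absent, so MorP is inactive.
Required activator NerN is absent, so *bexP* is not transcribed.
So BexP is not produced.
Required activator BexP is absent, so *qilA* is not transcribed.
So QilA is not produced.
Ornithine is absent, so QilK is active.
No repressor is bound and QilK is active, so *rudJ* is transcribed.
→ *rudJ* is ON in A.
Condition B:
Itaconate is present, so PurN is inactive.
Maltulose is present, so NerN is active.
Citrulline is absent, so MorP is inactive.
Required activator MorP is absent, so *bexP* is not transcribed.
So BexP is not produced.
Required activator BexP is absent, so *qilA* is not transcribed.
So QilA is not produced.
Ornithine is absent, so QilK is active.
No repressor is bound and QilK is active, so *rudJ* is transcribed.
→ *rudJ* is ON in B.

both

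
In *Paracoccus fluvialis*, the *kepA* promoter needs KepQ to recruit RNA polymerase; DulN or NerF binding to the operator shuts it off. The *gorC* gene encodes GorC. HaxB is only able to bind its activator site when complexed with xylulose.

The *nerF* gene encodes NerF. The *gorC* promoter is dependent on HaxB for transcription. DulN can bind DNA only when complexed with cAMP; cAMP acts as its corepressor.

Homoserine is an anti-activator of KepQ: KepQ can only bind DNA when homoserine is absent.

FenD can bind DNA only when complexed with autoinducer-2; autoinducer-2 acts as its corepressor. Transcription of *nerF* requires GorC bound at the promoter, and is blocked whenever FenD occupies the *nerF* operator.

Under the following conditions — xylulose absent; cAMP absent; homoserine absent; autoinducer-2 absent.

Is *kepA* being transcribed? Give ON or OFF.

cAMP is absent, so DulN is inactive.
Homoserine is absent, so KepQ is active.
Xylulose is absent, so HaxB is inactive.
Required activator HaxB is absent, so *gorC* is not transcribed.
So GorC is not produced.
Autoinducer-2 is absent, so FenD is inactive.
Required activator GorC is absent, so *nerF* is not transcribed.
So NerF is not produced.
No repressor is bound and KepQ is active, so *kepA* is transcribed.

ON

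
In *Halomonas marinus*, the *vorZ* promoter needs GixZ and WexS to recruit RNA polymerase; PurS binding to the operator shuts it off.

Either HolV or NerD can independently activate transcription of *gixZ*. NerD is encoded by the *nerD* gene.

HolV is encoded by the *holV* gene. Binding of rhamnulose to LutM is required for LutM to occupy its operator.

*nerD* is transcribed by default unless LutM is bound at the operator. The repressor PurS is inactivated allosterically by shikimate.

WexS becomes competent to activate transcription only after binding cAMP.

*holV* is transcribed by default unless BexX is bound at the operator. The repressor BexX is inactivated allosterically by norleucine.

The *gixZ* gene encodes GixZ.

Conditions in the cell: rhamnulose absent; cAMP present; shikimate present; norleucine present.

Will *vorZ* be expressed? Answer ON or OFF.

ON

Shikimate is present, so PurS is inactive.
Norleucine is present, so BexX is inactive.
With no repressor bound, *holV* is transcribed.
So HolV is produced and active.
Rhamnulose is absent, so LutM is inactive.
With no repressor bound, *nerD* is transcribed.
So NerD is produced and active.
Activator HolV is present, so *gixZ* is transcribed.
So GixZ is produced and active.
cAMP is present, so WexS is active.
No repressor is bound and GixZ and WexS are active, so *vorZ* is transcribed.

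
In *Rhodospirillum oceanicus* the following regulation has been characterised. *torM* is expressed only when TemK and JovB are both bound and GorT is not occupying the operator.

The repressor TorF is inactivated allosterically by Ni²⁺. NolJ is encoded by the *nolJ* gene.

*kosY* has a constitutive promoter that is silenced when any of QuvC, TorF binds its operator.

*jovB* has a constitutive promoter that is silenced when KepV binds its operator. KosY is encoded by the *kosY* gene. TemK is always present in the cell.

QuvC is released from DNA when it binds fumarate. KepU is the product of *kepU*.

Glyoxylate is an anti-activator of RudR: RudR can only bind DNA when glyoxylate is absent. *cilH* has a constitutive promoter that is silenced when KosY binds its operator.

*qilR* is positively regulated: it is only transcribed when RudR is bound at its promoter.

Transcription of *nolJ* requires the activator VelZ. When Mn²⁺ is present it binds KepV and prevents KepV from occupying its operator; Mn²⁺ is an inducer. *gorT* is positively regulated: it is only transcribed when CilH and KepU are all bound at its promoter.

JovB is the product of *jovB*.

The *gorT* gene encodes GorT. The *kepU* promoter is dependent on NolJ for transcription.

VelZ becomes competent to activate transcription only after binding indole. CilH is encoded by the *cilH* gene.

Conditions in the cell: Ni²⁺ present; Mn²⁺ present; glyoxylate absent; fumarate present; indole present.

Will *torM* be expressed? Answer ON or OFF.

ON

TemK is produced constitutively and is active.
Mn²⁺ is present, so KepV is inactive.
With no repressor bound, *jovB* is transcribed.
So JovB is produced and active.
Fumarate is present, so QuvC is inactive.
Ni²⁺ is present, so TorF is inactive.
With no repressor bound, *kosY* is transcribed.
So KosY is produced and active.
With repressor KosY bound, *cilH* is not transcribed.
So CilH is not produced.
Indole is present, so VelZ is active.
No repressor is bound and VelZ is active, so *nolJ* is transcribed.
So NolJ is produced and active.
No repressor is bound and NolJ is active, so *kepU* is transcribed.
So KepU is produced and active.
Required activator CilH is absent, so *gorT* is not transcribed.
So GorT is not produced.
No repressor is bound and TemK and JovB are active, so *torM* is transcribed.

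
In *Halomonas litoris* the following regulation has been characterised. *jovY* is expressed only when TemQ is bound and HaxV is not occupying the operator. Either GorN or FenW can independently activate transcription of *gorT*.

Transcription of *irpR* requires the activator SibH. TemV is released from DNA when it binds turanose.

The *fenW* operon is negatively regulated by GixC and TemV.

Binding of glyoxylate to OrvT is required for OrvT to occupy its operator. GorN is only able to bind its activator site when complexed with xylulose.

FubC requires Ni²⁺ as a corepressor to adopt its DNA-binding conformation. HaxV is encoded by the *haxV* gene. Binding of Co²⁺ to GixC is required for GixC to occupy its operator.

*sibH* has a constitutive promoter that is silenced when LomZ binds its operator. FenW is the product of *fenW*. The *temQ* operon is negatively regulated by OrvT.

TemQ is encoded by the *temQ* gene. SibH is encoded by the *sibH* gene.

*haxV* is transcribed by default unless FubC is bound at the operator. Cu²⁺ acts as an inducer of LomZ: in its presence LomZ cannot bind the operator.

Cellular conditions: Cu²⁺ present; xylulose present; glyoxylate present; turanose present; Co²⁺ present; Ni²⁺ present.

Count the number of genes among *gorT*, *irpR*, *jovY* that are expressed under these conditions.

2

Xylulose is present, so GorN is active.
Co²⁺ is present, so GixC is active.
Turanose is present, so TemV is inactive.
With repressor GixC bound, *fenW* is not transcribed.
So FenW is not produced.
Activator GorN is present, so *gorT* is transcribed.
→ *gorT* is ON.
Cu²⁺ is present, so LomZ is inactive.
With no repressor bound, *sibH* is transcribed.
So SibH is produced and active.
No repressor is bound and SibH is active, so *irpR* is transcribed.
→ *irpR* is ON.
Glyoxylate is present, so OrvT is active.
With repressor OrvT bound, *temQ* is not transcribed.
So TemQ is not produced.
Ni²⁺ is present, so FubC is active.
With repressor FubC bound, *haxV* is not transcribed.
So HaxV is not produced.
Required activator TemQ is absent, so *jovY* is not transcribed.
→ *jovY* is OFF.
2 of the 3 genes are transcribed.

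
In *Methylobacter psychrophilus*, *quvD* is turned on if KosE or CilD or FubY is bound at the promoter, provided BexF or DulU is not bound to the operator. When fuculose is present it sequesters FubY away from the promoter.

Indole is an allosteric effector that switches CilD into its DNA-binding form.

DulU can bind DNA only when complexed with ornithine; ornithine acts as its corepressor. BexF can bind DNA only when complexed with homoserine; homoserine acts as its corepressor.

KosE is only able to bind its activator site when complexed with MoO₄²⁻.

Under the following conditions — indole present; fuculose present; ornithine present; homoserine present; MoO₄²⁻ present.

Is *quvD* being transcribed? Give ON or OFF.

OFF

Homoserine is present, so BexF is active.
MoO₄²⁻ is present, so KosE is active.
Ornithine is present, so DulU is active.
Indole is present, so CilD is active.
Fuculose is present, so FubY is inactive.
With repressor BexF bound, *quvD* is not transcribed.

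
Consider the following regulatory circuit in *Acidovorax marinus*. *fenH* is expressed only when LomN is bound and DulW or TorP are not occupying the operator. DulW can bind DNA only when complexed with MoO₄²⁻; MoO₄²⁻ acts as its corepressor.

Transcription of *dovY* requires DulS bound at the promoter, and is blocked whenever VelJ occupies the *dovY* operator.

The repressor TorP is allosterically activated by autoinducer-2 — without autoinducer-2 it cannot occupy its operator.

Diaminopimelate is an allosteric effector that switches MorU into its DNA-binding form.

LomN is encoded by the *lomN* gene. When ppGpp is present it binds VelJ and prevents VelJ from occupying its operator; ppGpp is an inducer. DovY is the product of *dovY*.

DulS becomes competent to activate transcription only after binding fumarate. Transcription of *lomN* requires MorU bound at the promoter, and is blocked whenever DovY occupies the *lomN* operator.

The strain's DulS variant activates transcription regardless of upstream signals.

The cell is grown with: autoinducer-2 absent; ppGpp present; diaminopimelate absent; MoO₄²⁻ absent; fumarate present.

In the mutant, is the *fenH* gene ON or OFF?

MoO₄²⁻ is absent, so DulW is inactive.
Diaminopimelate is absent, so MorU is inactive.
ppGpp is present, so VelJ is inactive.
DulS is constitutively active in this strain.
No repressor is bound and DulS is active, so *dovY* is transcribed.
So DovY is produced and active.
With repressor DovY bound, *lomN* is not transcribed.
So LomN is not produced.
Autoinducer-2 is absent, so TorP is inactive.
Required activator LomN is absent, so *fenH* is not transcribed.

OFF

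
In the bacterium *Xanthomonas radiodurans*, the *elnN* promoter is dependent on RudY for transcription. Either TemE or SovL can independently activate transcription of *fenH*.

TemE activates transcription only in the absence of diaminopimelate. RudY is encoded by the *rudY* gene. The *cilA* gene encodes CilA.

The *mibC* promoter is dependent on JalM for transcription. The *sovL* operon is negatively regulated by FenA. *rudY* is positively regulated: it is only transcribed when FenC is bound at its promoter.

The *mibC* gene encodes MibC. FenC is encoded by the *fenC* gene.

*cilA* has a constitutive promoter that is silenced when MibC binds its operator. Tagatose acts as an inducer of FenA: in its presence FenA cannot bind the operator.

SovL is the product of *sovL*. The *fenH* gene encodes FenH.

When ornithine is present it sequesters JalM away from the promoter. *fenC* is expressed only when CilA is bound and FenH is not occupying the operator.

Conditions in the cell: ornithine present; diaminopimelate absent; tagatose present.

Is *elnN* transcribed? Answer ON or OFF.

Ornithine is present, so JalM is inactive.
Required activator JalM is absent, so *mibC* is not transcribed.
So MibC is not produced.
With no repressor bound, *cilA* is transcribed.
So CilA is produced and active.
Diaminopimelate is absent, so TemE is active.
Tagatose is present, so FenA is inactive.
With no repressor bound, *sovL* is transcribed.
So SovL is produced and active.
Activator TemE is present, so *fenH* is transcribed.
So FenH is produced and active.
With repressor FenH bound, *fenC* is not transcribed.
So FenC is not produced.
Required activator FenC is absent, so *rudY* is not transcribed.
So RudY is not produced.
Required activator RudY is absent, so *elnN* is not transcribed.

OFF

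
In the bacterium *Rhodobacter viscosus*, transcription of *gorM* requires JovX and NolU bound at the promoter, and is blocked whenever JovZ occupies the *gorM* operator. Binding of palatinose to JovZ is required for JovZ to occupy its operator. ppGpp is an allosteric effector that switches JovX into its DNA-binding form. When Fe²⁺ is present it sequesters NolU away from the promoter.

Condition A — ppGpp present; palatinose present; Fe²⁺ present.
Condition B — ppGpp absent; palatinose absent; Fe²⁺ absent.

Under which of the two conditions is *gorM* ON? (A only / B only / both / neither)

neither

Condition A:
ppGpp is present, so JovX is active.
Palatinose is present, so JovZ is active.
Fe²⁺ is present, so NolU is inactive.
With repressor JovZ bound, *gorM* is not transcribed.
→ *gorM* is OFF in A.
Condition B:
ppGpp is absent, so JovX is inactive.
Palatinose is absent, so JovZ is inactive.
Fe²⁺ is absent, so NolU is active.
Required activator JovX is absent, so *gorM* is not transcribed.
→ *gorM* is OFF in B.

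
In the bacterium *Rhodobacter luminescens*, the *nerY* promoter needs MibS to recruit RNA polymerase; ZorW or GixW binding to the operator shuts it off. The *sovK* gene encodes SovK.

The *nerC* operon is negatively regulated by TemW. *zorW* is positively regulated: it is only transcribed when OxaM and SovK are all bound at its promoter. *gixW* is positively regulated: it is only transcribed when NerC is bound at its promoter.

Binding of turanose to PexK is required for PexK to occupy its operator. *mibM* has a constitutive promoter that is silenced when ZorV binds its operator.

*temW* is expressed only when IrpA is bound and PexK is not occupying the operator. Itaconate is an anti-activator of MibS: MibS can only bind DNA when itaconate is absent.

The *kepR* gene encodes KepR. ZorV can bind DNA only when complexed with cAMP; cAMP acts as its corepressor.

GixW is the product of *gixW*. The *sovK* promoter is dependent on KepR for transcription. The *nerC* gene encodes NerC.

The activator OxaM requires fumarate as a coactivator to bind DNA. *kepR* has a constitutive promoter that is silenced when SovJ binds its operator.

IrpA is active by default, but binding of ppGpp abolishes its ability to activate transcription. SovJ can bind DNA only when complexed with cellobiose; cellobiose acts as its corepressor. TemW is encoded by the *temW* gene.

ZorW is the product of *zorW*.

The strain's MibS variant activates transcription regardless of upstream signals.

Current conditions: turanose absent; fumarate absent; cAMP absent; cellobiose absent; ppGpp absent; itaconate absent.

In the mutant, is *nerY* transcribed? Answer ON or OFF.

ON

Fumarate is absent, so OxaM is inactive.
Cellobiose is absent, so SovJ is inactive.
With no repressor bound, *kepR* is transcribed.
So KepR is produced and active.
No repressor is bound and KepR is active, so *sovK* is transcribed.
So SovK is produced and active.
Required activator OxaM is absent, so *zorW* is not transcribed.
So ZorW is not produced.
MibS is constitutively active in this strain.
Turanose is absent, so PexK is inactive.
ppGpp is absent, so IrpA is active.
No repressor is bound and IrpA is active, so *temW* is transcribed.
So TemW is produced and active.
With repressor TemW bound, *nerC* is not transcribed.
So NerC is not produced.
Required activator NerC is absent, so *gixW* is not transcribed.
So GixW is not produced.
No repressor is bound and MibS is active, so *nerY* is transcribed.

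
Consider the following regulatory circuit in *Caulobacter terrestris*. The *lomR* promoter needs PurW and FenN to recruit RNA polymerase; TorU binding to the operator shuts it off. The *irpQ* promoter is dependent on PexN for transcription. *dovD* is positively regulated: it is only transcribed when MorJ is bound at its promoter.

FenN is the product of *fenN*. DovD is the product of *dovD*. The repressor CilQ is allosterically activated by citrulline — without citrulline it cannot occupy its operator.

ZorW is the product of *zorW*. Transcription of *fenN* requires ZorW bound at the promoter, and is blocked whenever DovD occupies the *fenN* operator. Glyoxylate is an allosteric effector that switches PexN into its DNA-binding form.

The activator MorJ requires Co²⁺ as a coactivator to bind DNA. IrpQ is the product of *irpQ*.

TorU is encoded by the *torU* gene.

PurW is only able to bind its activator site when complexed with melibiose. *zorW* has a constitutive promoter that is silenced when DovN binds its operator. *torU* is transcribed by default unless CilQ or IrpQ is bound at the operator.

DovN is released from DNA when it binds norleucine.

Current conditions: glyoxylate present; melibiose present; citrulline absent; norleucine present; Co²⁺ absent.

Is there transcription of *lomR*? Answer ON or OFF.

Melibiose is present, so PurW is active.
Citrulline is absent, so CilQ is inactive.
Glyoxylate is present, so PexN is active.
No repressor is bound and PexN is active, so *irpQ* is transcribed.
So IrpQ is produced and active.
With repressor IrpQ bound, *torU* is not transcribed.
So TorU is not produced.
Co²⁺ is absent, so MorJ is inactive.
Required activator MorJ is absent, so *dovD* is not transcribed.
So DovD is not produced.
Norleucine is present, so DovN is inactive.
With no repressor bound, *zorW* is transcribed.
So ZorW is produced and active.
No repressor is bound and ZorW is active, so *fenN* is transcribed.
So FenN is produced and active.
No repressor is bound and PurW and FenN are active, so *lomR* is transcribed.

ON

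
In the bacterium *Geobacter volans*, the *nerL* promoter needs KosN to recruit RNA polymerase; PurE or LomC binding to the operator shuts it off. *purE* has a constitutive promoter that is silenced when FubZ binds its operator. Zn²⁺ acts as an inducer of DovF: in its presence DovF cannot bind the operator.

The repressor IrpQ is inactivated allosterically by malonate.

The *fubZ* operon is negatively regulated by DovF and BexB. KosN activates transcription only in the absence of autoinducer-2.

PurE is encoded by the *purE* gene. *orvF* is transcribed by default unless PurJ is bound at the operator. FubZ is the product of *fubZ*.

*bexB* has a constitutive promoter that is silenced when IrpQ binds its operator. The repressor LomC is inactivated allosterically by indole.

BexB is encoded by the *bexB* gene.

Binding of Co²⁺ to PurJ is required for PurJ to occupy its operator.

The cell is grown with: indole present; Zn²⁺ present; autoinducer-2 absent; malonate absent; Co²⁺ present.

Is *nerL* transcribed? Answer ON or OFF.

ON

Autoinducer-2 is absent, so KosN is active.
Zn²⁺ is present, so DovF is inactive.
Malonate is absent, so IrpQ is active.
With repressor IrpQ bound, *bexB* is not transcribed.
So BexB is not produced.
With no repressor bound, *fubZ* is transcribed.
So FubZ is produced and active.
With repressor FubZ bound, *purE* is not transcribed.
So PurE is not produced.
Indole is present, so LomC is inactive.
No repressor is bound and KosN is active, so *nerL* is transcribed.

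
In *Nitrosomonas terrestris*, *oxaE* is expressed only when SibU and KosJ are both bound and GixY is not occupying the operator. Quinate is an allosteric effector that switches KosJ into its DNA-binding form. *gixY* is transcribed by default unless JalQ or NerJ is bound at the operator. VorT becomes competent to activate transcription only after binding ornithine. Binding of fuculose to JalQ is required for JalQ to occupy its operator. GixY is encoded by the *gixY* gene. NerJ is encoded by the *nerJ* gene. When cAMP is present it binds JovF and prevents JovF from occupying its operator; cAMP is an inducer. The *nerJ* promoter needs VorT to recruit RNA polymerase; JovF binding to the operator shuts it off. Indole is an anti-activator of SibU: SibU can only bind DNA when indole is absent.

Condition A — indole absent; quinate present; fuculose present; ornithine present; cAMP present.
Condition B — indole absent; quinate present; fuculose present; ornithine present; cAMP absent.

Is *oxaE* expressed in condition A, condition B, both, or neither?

both

Condition A:
Indole is absent, so SibU is active.
Quinate is present, so KosJ is active.
Fuculose is present, so JalQ is active.
Ornithine is present, so VorT is active.
cAMP is present, so JovF is inactive.
No repressor is bound and VorT is active, so *nerJ* is transcribed.
So NerJ is produced and active.
With repressor JalQ bound, *gixY* is not transcribed.
So GixY is not produced.
No repressor is bound and SibU and KosJ are active, so *oxaE* is transcribed.
→ *oxaE* is ON in A.
Condition B:
Indole is absent, so SibU is active.
Quinate is present, so KosJ is active.
Fuculose is present, so JalQ is active.
Ornithine is present, so VorT is active.
cAMP is absent, so JovF is active.
With repressor JovF bound, *nerJ* is not transcribed.
So NerJ is not produced.
With repressor JalQ bound, *gixY* is not transcribed.
So GixY is not produced.
No repressor is bound and SibU and KosJ are active, so *oxaE* is transcribed.
→ *oxaE* is ON in B.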